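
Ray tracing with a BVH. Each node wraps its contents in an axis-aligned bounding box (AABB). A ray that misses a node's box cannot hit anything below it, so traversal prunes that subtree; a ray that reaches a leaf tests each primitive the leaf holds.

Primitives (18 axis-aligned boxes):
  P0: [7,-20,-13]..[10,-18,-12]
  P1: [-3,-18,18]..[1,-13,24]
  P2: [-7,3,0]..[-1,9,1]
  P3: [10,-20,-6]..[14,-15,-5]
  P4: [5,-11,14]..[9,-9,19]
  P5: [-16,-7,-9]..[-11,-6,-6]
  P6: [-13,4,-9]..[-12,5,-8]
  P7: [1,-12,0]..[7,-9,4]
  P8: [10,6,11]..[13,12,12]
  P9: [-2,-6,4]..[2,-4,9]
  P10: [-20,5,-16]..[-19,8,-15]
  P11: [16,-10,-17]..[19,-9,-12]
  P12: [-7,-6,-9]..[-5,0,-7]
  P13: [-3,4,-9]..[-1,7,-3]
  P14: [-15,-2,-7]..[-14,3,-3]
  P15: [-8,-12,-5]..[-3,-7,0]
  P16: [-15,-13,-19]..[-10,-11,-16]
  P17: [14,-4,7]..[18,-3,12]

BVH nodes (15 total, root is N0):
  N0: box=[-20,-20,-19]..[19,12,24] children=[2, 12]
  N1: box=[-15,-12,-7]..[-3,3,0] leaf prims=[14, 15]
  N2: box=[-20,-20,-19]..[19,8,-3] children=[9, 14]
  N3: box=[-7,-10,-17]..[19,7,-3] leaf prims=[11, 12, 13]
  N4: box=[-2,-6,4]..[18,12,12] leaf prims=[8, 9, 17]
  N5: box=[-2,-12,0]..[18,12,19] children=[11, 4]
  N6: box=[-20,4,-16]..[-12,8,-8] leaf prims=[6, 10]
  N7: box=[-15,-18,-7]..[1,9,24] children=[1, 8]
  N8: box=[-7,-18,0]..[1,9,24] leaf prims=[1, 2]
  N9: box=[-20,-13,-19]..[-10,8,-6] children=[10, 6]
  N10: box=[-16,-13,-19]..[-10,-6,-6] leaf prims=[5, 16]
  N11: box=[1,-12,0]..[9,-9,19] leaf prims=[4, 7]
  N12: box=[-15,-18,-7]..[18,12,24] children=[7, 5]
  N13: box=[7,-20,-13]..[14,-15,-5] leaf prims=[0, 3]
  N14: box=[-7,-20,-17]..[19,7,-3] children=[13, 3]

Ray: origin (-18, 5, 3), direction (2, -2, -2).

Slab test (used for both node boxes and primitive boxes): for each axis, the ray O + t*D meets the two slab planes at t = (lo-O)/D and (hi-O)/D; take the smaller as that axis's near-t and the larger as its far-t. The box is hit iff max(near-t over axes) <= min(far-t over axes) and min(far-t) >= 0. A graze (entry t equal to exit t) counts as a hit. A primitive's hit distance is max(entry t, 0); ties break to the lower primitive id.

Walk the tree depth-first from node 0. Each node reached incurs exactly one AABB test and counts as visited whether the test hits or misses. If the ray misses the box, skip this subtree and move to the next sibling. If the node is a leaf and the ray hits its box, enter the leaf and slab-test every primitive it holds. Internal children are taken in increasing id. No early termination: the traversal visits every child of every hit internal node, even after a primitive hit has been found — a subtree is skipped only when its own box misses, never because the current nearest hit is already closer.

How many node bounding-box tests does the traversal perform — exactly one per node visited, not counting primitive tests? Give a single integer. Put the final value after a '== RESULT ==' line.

Trace the traversal:
N0 x:[-1,37/2] y:[-7/2,25/2] z:[-21/2,11] -> hit [-1,11], descend [2, 12]
  N2 x:[-1,37/2] y:[-3/2,25/2] z:[3,11] -> hit [3,11], descend [9, 14]
    N9 x:[-1,4] y:[-3/2,9] z:[9/2,11] -> miss, prune
    N14 x:[11/2,37/2] y:[-1,25/2] z:[3,10] -> hit [11/2,10], descend [3, 13]
      N3 x:[11/2,37/2] y:[-1,15/2] z:[3,10] -> hit [11/2,15/2] leaf, test {P11(miss), P12@t=11/2, P13(miss)}
      N13 x:[25/2,16] y:[10,25/2] z:[4,8] -> miss, prune
  N12 x:[3/2,18] y:[-7/2,23/2] z:[-21/2,5] -> hit [3/2,5], descend [5, 7]
    N5 x:[8,18] y:[-7/2,17/2] z:[-8,3/2] -> miss, prune
    N7 x:[3/2,19/2] y:[-2,23/2] z:[-21/2,5] -> hit [3/2,5], descend [1, 8]
      N1 x:[3/2,15/2] y:[1,17/2] z:[3/2,5] -> hit [3/2,5] leaf, test {P14(miss), P15(miss)}
      N8 x:[11/2,19/2] y:[-2,23/2] z:[-21/2,3/2] -> miss, prune

Summary -> nodes [0, 2, 9, 14, 3, 13, 12, 5, 7, 1, 8]; box-tests=11; leaf-entries=2; first=P12

== RESULT ==
11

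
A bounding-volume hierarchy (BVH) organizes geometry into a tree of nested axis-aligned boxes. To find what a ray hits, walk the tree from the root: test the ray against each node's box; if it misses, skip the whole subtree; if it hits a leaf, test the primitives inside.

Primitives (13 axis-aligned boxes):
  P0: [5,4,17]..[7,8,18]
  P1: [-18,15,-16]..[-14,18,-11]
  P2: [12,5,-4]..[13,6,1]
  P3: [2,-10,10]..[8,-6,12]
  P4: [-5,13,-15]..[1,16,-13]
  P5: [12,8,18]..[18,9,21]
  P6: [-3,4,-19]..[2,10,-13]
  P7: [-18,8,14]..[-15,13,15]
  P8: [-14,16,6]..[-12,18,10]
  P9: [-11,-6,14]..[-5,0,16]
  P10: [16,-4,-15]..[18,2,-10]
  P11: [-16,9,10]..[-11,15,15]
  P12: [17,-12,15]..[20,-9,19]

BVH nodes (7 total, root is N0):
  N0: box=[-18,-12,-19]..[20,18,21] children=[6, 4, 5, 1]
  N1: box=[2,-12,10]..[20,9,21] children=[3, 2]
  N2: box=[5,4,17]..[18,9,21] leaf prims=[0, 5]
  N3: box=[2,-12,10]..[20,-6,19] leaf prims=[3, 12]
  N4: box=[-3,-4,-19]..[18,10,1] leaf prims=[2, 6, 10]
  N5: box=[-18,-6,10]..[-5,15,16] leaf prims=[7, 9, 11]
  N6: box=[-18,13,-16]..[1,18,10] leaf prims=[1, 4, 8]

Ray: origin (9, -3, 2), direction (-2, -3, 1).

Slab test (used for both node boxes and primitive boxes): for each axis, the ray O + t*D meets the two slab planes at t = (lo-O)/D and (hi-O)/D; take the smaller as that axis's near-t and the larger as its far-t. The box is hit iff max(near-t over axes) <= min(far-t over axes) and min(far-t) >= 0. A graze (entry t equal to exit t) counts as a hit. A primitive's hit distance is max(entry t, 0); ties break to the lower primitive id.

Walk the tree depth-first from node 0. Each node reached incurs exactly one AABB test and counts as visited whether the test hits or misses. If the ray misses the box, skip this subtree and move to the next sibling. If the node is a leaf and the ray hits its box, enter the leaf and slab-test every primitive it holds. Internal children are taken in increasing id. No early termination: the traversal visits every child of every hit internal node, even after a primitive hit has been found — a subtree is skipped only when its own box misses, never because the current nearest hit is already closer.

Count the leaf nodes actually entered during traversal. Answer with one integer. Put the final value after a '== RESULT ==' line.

Walk:
N0 x:[-11/2,27/2] y:[-7,3] z:[-21,19] -> hit [-11/2,3], descend [1, 4, 5, 6]
  N1 x:[-11/2,7/2] y:[-4,3] z:[8,19] -> miss, prune
  N4 x:[-9/2,6] y:[-13/3,1/3] z:[-21,-1] -> miss, prune
  N5 x:[7,27/2] y:[-6,1] z:[8,14] -> miss, prune
  N6 x:[4,27/2] y:[-7,-16/3] z:[-18,8] -> miss, prune

Visited [0, 1, 4, 5, 6]. Tests: 5 box, 0 leaf. Nearest: miss.

== RESULT ==
0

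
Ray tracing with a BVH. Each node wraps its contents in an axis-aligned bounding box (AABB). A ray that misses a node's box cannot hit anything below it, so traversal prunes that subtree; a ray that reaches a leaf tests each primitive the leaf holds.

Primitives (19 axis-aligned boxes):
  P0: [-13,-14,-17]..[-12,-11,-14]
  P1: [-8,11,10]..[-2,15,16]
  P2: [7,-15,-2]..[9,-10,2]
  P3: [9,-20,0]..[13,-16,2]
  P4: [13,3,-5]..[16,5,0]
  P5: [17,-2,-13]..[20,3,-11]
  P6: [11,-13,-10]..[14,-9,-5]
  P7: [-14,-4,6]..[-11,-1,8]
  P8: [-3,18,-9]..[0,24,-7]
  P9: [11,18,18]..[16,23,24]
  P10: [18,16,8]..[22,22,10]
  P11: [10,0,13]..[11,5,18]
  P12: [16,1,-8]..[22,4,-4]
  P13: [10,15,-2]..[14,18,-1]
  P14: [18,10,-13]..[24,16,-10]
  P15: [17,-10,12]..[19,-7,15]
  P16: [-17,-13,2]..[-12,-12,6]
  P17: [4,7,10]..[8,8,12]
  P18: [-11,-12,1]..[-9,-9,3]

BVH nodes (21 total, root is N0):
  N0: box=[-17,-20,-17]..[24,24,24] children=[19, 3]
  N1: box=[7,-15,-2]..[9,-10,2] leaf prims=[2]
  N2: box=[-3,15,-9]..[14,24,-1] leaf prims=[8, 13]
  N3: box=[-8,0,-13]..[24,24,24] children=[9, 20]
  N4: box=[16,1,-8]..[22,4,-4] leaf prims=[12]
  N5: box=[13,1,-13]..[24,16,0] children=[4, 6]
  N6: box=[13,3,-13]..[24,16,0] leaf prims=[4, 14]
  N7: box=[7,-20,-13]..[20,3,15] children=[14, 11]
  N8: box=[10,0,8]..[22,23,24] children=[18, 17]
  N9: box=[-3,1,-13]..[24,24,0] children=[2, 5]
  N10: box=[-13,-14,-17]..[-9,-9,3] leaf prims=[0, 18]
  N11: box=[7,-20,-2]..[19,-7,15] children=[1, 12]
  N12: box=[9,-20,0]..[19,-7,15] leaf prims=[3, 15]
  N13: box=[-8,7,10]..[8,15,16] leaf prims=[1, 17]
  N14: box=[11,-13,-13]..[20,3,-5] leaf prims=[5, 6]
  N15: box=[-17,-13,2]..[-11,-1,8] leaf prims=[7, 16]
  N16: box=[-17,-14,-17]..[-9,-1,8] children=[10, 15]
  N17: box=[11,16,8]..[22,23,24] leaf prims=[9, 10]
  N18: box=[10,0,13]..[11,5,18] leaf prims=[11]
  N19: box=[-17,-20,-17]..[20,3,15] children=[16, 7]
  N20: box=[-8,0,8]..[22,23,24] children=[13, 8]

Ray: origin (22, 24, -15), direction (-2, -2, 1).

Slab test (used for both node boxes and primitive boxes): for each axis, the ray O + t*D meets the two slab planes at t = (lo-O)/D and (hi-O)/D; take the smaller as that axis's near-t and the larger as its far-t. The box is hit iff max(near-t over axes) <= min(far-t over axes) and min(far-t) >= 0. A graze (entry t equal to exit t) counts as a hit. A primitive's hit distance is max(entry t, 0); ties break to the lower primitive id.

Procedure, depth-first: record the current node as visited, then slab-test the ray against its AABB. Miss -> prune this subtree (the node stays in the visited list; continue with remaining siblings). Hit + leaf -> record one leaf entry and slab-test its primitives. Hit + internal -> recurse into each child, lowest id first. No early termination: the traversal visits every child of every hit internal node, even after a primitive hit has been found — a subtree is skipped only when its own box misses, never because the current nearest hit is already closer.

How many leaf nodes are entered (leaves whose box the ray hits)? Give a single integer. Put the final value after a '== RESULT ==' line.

Walk:
N0 x:[-1,39/2] y:[0,22] z:[-2,39] -> hit [0,39/2], descend [3, 19]
  N3 x:[-1,15] y:[0,12] z:[2,39] -> hit [2,12], descend [9, 20]
    N9 x:[-1,25/2] y:[0,23/2] z:[2,15] -> hit [2,23/2], descend [2, 5]
      N2 x:[4,25/2] y:[0,9/2] z:[6,14] -> miss, prune
      N5 x:[-1,9/2] y:[4,23/2] z:[2,15] -> hit [4,9/2], descend [4, 6]
        N4 x:[0,3] y:[10,23/2] z:[7,11] -> miss, prune
        N6 x:[-1,9/2] y:[4,21/2] z:[2,15] -> hit [4,9/2] leaf, test {P4(miss), P14(miss)}
    N20 x:[0,15] y:[1/2,12] z:[23,39] -> miss, prune
  N19 x:[1,39/2] y:[21/2,22] z:[-2,30] -> hit [21/2,39/2], descend [7, 16]
    N7 x:[1,15/2] y:[21/2,22] z:[2,30] -> miss, prune
    N16 x:[31/2,39/2] y:[25/2,19] z:[-2,23] -> hit [31/2,19], descend [10, 15]
      N10 x:[31/2,35/2] y:[33/2,19] z:[-2,18] -> hit [33/2,35/2] leaf, test {P0(miss), P18@t=33/2}
      N15 x:[33/2,39/2] y:[25/2,37/2] z:[17,23] -> hit [17,37/2] leaf, test {P7(miss), P16@t=18}

Visited [0, 3, 9, 2, 5, 4, 6, 20, 19, 7, 16, 10, 15]. Tests: 13 box, 3 leaf. Nearest: P18.

== RESULT ==
3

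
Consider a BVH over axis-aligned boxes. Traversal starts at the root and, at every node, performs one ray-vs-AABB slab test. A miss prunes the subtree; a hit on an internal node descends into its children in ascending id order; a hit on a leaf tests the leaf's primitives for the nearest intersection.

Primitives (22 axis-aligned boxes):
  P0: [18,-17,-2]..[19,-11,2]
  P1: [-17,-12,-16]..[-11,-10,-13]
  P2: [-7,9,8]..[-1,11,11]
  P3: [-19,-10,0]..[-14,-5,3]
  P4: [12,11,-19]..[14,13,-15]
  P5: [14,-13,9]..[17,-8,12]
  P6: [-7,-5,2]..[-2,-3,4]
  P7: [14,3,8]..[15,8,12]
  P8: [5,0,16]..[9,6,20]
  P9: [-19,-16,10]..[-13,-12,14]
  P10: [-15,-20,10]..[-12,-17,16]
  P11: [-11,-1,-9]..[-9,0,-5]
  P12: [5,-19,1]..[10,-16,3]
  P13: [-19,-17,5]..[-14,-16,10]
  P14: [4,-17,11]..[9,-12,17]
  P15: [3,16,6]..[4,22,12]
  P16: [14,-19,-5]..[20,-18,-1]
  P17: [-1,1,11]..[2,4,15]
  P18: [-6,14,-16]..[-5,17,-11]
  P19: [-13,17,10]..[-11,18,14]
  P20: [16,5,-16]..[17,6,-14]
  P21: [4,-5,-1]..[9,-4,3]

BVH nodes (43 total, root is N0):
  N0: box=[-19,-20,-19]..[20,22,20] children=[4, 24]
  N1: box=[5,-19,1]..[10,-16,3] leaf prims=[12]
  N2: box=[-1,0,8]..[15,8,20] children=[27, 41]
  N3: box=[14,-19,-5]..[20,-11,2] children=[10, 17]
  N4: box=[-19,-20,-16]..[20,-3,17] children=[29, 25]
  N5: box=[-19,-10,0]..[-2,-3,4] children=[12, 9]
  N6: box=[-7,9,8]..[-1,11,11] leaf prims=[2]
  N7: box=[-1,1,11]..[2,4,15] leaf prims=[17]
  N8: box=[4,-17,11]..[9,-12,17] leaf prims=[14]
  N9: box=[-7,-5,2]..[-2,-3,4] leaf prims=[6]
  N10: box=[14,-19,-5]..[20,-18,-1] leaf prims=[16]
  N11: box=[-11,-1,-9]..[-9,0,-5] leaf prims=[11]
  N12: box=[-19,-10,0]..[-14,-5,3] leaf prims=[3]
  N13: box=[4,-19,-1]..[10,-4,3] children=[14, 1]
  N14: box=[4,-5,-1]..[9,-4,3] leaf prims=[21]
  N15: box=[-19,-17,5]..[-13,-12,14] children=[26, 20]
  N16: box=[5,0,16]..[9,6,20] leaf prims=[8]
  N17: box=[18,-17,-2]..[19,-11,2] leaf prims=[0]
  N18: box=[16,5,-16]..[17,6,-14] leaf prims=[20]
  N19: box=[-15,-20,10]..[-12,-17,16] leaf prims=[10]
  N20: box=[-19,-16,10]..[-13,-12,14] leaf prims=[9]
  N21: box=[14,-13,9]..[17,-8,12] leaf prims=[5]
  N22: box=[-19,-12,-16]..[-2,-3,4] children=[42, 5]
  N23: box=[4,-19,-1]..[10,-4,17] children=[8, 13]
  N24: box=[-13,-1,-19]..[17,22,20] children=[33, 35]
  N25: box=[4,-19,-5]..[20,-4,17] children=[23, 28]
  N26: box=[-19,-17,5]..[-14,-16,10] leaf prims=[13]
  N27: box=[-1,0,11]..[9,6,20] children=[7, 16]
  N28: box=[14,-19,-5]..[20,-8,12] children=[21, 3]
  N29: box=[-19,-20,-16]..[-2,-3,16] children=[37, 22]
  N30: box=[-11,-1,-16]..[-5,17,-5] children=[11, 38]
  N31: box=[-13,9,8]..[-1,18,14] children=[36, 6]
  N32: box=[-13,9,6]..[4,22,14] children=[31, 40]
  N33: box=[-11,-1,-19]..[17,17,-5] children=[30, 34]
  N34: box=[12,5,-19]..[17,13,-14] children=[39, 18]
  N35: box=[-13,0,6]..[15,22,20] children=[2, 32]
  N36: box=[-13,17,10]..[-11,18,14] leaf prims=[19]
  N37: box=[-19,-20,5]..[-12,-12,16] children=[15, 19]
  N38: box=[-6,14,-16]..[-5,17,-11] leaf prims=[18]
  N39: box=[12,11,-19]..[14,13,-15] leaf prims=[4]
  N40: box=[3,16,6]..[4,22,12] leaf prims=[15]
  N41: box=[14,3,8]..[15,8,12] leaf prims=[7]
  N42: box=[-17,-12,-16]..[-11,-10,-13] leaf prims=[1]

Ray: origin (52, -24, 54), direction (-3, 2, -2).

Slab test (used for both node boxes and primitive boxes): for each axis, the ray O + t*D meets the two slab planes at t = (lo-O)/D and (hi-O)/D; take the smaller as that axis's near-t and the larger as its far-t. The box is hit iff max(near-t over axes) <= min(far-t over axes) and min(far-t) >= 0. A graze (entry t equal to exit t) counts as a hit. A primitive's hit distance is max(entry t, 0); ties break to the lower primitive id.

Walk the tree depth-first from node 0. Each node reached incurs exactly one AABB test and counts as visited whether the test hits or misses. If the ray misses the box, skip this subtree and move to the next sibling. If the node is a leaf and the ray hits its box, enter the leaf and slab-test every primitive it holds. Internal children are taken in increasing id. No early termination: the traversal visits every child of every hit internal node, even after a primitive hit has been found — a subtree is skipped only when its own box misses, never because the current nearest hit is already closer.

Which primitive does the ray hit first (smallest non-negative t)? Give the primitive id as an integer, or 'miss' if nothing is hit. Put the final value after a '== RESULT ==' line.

Trace the traversal:
N0 x:[32/3,71/3] y:[2,23] z:[17,73/2] -> hit [17,23], descend [4, 24]
  N4 x:[32/3,71/3] y:[2,21/2] z:[37/2,35] -> miss, prune
  N24 x:[35/3,65/3] y:[23/2,23] z:[17,73/2] -> hit [17,65/3], descend [33, 35]
    N33 x:[35/3,21] y:[23/2,41/2] z:[59/2,73/2] -> miss, prune
    N35 x:[37/3,65/3] y:[12,23] z:[17,24] -> hit [17,65/3], descend [2, 32]
      N2 x:[37/3,53/3] y:[12,16] z:[17,23] -> miss, prune
      N32 x:[16,65/3] y:[33/2,23] z:[20,24] -> hit [20,65/3], descend [31, 40]
        N31 x:[53/3,65/3] y:[33/2,21] z:[20,23] -> hit [20,21], descend [6, 36]
          N6 x:[53/3,59/3] y:[33/2,35/2] z:[43/2,23] -> miss, prune
          N36 x:[21,65/3] y:[41/2,21] z:[20,22] -> hit [21,21] leaf, test {P19@t=21}
        N40 x:[16,49/3] y:[20,23] z:[21,24] -> miss, prune

11 AABB tests over nodes [0, 4, 24, 33, 35, 2, 32, 31, 6, 36, 40]; 1 leaf entered; closest P19.

== RESULT ==
19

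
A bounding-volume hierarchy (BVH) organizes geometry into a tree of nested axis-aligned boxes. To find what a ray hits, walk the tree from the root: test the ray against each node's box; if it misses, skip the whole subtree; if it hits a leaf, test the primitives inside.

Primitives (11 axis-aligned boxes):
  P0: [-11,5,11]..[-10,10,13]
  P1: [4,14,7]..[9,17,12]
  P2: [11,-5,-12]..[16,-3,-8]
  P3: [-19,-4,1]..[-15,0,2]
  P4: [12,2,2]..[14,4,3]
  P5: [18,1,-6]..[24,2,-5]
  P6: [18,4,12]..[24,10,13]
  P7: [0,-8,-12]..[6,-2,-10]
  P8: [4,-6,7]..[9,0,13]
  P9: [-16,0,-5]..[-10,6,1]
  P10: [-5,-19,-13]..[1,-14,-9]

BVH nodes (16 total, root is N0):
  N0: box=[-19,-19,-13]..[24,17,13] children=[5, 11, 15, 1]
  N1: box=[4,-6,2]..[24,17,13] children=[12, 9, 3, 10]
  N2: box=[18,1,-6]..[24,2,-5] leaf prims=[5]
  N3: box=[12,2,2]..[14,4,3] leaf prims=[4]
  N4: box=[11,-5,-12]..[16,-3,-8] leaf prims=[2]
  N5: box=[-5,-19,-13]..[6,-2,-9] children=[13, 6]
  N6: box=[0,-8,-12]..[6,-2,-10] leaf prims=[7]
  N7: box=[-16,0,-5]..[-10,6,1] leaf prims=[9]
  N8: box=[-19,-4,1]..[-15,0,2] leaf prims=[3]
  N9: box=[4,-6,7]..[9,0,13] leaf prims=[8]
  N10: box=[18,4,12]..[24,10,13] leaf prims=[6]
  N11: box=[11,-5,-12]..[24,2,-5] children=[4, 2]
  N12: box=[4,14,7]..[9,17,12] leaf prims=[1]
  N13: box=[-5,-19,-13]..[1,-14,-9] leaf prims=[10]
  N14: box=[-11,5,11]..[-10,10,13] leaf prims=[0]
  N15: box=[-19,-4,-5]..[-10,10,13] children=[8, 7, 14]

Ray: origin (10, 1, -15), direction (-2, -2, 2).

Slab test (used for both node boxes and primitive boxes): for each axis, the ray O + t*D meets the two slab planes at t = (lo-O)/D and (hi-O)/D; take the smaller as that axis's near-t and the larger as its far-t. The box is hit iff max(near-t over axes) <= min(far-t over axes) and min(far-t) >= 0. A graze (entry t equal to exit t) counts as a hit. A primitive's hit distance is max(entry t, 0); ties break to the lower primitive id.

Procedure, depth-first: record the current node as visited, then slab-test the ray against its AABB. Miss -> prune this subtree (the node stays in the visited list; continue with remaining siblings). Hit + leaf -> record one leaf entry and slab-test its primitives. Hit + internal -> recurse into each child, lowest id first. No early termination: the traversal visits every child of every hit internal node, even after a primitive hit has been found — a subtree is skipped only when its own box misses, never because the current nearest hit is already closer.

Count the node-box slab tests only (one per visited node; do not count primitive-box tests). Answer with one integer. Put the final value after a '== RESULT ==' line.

Trace the traversal:
N0 x:[-7,29/2] y:[-8,10] z:[1,14] -> hit [1,10], descend [1, 5, 11, 15]
  N1 x:[-7,3] y:[-8,7/2] z:[17/2,14] -> miss, prune
  N5 x:[2,15/2] y:[3/2,10] z:[1,3] -> hit [2,3], descend [6, 13]
    N6 x:[2,5] y:[3/2,9/2] z:[3/2,5/2] -> hit [2,5/2] leaf, test {P7@t=2}
    N13 x:[9/2,15/2] y:[15/2,10] z:[1,3] -> miss, prune
  N11 x:[-7,-1/2] y:[-1/2,3] z:[3/2,5] -> miss, prune
  N15 x:[10,29/2] y:[-9/2,5/2] z:[5,14] -> miss, prune

Visited [0, 1, 5, 6, 13, 11, 15]. Tests: 7 box, 1 leaf. Nearest: P7.

== RESULT ==
7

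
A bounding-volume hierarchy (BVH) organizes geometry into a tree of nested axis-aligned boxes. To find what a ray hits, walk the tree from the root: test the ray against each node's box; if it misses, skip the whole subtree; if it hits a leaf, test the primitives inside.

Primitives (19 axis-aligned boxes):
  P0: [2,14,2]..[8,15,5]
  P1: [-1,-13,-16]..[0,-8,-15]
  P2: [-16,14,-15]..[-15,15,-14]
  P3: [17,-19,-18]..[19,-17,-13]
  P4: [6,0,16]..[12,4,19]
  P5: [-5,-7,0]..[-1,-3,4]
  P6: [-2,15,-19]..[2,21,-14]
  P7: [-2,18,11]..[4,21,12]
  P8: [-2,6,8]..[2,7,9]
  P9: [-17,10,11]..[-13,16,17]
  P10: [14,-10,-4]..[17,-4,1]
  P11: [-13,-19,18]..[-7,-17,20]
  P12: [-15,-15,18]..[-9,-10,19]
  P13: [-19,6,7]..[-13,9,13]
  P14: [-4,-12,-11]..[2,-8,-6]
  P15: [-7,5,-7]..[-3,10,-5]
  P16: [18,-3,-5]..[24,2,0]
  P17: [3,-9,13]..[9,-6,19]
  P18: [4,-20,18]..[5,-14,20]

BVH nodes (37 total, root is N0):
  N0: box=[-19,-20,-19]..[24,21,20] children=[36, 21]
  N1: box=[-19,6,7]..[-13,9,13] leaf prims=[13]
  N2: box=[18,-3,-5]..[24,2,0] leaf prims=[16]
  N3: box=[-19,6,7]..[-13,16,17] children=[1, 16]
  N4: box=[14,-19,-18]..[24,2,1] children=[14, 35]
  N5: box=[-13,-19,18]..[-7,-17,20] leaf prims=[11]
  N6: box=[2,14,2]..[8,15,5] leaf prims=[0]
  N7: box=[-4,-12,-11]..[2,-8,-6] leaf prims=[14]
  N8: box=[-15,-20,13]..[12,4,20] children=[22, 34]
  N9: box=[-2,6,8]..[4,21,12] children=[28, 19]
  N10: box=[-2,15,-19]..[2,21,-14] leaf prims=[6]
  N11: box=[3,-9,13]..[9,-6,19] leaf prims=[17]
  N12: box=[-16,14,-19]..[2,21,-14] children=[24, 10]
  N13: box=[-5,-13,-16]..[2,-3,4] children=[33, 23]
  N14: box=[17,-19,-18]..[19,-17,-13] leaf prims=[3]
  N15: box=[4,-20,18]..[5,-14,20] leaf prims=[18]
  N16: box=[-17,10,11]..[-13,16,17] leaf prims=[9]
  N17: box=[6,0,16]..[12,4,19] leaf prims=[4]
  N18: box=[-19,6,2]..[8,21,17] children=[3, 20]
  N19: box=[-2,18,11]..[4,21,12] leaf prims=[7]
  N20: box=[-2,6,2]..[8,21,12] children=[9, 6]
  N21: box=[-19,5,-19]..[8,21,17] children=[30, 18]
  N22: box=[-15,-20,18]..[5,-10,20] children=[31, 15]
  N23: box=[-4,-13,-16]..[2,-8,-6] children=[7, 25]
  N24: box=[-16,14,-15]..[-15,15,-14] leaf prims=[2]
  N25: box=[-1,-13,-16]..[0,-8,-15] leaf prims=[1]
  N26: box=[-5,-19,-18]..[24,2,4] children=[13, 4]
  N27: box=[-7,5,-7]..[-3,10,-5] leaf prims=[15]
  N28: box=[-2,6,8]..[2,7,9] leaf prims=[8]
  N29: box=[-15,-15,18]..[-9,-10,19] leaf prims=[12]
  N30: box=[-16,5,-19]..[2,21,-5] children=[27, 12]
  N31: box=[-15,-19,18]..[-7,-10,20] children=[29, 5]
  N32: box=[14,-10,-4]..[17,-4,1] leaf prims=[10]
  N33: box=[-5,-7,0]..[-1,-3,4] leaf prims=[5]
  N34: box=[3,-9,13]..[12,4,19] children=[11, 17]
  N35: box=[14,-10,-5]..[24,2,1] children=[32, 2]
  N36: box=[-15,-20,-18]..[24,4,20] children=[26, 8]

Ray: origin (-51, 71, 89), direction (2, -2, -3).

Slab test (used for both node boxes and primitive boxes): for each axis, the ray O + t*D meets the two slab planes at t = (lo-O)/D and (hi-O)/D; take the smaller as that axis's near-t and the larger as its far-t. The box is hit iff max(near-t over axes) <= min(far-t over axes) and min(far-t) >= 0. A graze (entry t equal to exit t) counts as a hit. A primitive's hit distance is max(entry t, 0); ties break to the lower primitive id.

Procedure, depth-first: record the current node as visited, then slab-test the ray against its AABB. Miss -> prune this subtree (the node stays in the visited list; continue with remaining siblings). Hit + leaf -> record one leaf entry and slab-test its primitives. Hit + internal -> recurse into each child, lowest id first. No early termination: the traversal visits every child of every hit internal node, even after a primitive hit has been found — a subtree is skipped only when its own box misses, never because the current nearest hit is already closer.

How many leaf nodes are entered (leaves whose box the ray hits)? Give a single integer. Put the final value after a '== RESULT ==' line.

Walk:
N0 x:[16,75/2] y:[25,91/2] z:[23,36] -> hit [25,36], descend [21, 36]
  N21 x:[16,59/2] y:[25,33] z:[24,36] -> hit [25,59/2], descend [18, 30]
    N18 x:[16,59/2] y:[25,65/2] z:[24,29] -> hit [25,29], descend [3, 20]
      N3 x:[16,19] y:[55/2,65/2] z:[24,82/3] -> miss, prune
      N20 x:[49/2,59/2] y:[25,65/2] z:[77/3,29] -> hit [77/3,29], descend [6, 9]
        N6 x:[53/2,59/2] y:[28,57/2] z:[28,29] -> hit [28,57/2] leaf, test {P0@t=28}
        N9 x:[49/2,55/2] y:[25,65/2] z:[77/3,27] -> hit [77/3,27], descend [19, 28]
          N19 x:[49/2,55/2] y:[25,53/2] z:[77/3,26] -> hit [77/3,26] leaf, test {P7@t=77/3}
          N28 x:[49/2,53/2] y:[32,65/2] z:[80/3,27] -> miss, prune
    N30 x:[35/2,53/2] y:[25,33] z:[94/3,36] -> miss, prune
  N36 x:[18,75/2] y:[67/2,91/2] z:[23,107/3] -> hit [67/2,107/3], descend [8, 26]
    N8 x:[18,63/2] y:[67/2,91/2] z:[23,76/3] -> miss, prune
    N26 x:[23,75/2] y:[69/2,45] z:[85/3,107/3] -> hit [69/2,107/3], descend [4, 13]
      N4 x:[65/2,75/2] y:[69/2,45] z:[88/3,107/3] -> hit [69/2,107/3], descend [14, 35]
        N14 x:[34,35] y:[44,45] z:[34,107/3] -> miss, prune
        N35 x:[65/2,75/2] y:[69/2,81/2] z:[88/3,94/3] -> miss, prune
      N13 x:[23,53/2] y:[37,42] z:[85/3,35] -> miss, prune

order=[0, 21, 18, 3, 20, 6, 9, 19, 28, 30, 36, 8, 26, 4, 14, 35, 13]  |boxes|=17  |leaves|=2  hit=P7

== RESULT ==
2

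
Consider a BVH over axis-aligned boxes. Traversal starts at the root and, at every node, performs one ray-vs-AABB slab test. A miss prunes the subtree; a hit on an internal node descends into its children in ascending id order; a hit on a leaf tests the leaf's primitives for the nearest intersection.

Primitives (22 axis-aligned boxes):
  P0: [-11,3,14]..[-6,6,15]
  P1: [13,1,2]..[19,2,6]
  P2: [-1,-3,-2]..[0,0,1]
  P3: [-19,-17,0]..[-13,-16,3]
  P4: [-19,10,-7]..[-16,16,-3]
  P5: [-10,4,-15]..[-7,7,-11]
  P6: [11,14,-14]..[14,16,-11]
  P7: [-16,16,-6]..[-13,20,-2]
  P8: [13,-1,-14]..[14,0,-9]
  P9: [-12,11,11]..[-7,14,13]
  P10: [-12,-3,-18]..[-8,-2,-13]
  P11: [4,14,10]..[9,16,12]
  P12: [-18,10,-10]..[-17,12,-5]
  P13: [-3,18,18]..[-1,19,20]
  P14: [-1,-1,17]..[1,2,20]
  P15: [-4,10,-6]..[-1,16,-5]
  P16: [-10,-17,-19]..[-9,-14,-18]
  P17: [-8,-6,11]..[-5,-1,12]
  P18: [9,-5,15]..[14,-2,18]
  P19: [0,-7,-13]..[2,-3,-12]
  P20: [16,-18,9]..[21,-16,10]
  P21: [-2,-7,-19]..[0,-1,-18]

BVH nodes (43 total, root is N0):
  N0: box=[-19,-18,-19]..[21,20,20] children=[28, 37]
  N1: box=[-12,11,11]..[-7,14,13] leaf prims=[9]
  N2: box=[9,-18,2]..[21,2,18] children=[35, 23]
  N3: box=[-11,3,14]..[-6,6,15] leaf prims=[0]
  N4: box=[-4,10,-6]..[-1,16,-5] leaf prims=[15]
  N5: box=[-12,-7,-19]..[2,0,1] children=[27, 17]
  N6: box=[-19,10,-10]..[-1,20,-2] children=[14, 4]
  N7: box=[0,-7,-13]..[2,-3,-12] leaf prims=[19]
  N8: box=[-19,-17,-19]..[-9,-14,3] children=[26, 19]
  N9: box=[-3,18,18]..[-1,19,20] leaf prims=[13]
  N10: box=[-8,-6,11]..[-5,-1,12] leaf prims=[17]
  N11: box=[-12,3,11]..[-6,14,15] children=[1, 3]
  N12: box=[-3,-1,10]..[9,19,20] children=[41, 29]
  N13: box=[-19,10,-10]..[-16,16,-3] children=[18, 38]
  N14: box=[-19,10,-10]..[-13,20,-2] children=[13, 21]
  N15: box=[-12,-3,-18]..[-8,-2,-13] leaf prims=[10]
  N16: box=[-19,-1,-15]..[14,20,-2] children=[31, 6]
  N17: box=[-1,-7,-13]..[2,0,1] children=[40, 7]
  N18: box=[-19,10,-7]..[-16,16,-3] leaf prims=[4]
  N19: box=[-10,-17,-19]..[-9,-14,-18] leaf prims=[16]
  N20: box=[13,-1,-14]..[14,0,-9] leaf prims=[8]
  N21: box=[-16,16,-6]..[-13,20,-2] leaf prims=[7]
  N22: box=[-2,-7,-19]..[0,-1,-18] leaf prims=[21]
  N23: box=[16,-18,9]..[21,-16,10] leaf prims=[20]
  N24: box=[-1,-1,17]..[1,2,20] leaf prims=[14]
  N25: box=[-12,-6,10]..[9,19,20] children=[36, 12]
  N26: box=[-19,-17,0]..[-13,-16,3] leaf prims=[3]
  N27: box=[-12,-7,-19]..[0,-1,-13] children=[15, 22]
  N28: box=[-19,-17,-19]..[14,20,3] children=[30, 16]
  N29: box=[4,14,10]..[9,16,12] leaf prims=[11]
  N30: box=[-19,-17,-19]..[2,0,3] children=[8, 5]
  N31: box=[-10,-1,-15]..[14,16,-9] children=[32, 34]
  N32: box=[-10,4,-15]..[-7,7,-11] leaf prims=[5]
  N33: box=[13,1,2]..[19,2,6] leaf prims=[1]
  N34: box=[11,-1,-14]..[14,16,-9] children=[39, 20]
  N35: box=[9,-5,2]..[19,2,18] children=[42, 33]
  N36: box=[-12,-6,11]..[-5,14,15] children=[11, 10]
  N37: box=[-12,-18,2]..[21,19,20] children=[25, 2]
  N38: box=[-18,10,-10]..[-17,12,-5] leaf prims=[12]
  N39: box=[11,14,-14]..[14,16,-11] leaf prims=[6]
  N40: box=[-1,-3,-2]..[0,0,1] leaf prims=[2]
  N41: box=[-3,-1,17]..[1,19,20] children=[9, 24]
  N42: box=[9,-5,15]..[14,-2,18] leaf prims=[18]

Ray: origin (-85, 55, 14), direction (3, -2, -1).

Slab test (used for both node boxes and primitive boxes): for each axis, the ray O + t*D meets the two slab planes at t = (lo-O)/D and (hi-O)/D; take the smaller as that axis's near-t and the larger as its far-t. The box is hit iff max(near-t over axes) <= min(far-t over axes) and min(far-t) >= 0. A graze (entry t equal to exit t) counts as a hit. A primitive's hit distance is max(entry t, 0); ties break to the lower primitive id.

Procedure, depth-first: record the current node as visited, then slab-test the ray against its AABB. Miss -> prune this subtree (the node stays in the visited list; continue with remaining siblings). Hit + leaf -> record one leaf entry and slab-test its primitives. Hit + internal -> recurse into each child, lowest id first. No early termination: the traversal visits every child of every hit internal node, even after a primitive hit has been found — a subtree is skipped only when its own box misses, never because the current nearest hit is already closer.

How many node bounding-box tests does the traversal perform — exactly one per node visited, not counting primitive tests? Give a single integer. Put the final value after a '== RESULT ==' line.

Traverse from the root:
N0 x:[22,106/3] y:[35/2,73/2] z:[-6,33] -> hit [22,33], descend [28, 37]
  N28 x:[22,33] y:[35/2,36] z:[11,33] -> hit [22,33], descend [16, 30]
    N16 x:[22,33] y:[35/2,28] z:[16,29] -> hit [22,28], descend [6, 31]
      N6 x:[22,28] y:[35/2,45/2] z:[16,24] -> hit [22,45/2], descend [4, 14]
        N4 x:[27,28] y:[39/2,45/2] z:[19,20] -> miss, prune
        N14 x:[22,24] y:[35/2,45/2] z:[16,24] -> hit [22,45/2], descend [13, 21]
          N13 x:[22,23] y:[39/2,45/2] z:[17,24] -> hit [22,45/2], descend [18, 38]
            N18 x:[22,23] y:[39/2,45/2] z:[17,21] -> miss, prune
            N38 x:[67/3,68/3] y:[43/2,45/2] z:[19,24] -> hit [67/3,45/2] leaf, test {P12@t=67/3}
          N21 x:[23,24] y:[35/2,39/2] z:[16,20] -> miss, prune
      N31 x:[25,33] y:[39/2,28] z:[23,29] -> hit [25,28], descend [32, 34]
        N32 x:[25,26] y:[24,51/2] z:[25,29] -> hit [25,51/2] leaf, test {P5@t=25}
        N34 x:[32,33] y:[39/2,28] z:[23,28] -> miss, prune
    N30 x:[22,29] y:[55/2,36] z:[11,33] -> hit [55/2,29], descend [5, 8]
      N5 x:[73/3,29] y:[55/2,31] z:[13,33] -> hit [55/2,29], descend [17, 27]
        N17 x:[28,29] y:[55/2,31] z:[13,27] -> miss, prune
        N27 x:[73/3,85/3] y:[28,31] z:[27,33] -> hit [28,85/3], descend [15, 22]
          N15 x:[73/3,77/3] y:[57/2,29] z:[27,32] -> miss, prune
          N22 x:[83/3,85/3] y:[28,31] z:[32,33] -> miss, prune
      N8 x:[22,76/3] y:[69/2,36] z:[11,33] -> miss, prune
  N37 x:[73/3,106/3] y:[18,73/2] z:[-6,12] -> miss, prune

Visited [0, 28, 16, 6, 4, 14, 13, 18, 38, 21, 31, 32, 34, 30, 5, 17, 27, 15, 22, 8, 37]. Tests: 21 box, 2 leaf. Nearest: P12.

== RESULT ==
21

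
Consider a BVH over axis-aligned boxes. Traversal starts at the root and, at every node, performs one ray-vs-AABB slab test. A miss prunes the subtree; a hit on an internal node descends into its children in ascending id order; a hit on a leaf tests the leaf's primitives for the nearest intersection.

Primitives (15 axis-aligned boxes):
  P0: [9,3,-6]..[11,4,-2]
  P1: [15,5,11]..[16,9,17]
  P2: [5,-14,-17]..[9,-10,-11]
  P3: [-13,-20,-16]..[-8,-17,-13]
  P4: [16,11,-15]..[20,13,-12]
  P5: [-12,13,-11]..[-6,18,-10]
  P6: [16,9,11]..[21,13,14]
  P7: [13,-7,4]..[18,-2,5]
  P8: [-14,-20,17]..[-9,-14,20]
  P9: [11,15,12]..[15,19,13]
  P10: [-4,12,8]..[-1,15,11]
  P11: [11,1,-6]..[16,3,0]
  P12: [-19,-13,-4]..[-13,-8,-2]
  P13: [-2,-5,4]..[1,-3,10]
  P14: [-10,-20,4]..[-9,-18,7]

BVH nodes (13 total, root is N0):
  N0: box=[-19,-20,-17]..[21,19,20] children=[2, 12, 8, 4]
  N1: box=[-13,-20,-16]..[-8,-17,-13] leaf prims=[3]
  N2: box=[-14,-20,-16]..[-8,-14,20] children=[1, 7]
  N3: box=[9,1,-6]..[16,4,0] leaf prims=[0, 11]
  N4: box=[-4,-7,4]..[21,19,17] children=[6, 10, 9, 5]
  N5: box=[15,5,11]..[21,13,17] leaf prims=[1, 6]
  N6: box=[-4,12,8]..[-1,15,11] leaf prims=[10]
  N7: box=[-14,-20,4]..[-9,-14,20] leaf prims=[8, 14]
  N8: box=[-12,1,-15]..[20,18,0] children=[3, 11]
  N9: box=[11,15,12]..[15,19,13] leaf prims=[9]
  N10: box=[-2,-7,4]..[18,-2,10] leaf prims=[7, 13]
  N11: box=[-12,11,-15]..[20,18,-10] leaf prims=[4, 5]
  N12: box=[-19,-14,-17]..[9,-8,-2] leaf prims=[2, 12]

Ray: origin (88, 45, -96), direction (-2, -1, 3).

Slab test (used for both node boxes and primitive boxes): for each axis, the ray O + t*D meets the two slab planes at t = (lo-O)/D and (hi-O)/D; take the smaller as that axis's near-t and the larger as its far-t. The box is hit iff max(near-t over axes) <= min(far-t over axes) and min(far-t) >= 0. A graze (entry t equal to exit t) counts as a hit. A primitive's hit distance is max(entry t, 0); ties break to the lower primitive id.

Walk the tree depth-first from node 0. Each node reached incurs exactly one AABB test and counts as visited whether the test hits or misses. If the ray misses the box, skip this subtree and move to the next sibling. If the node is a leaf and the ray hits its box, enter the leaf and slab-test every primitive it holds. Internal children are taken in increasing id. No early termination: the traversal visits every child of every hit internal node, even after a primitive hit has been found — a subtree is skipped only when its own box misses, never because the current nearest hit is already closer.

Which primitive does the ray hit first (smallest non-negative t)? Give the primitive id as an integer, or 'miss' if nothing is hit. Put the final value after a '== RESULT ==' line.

Traverse from the root:
N0 x:[67/2,107/2] y:[26,65] z:[79/3,116/3] -> hit [67/2,116/3], descend [2, 4, 8, 12]
  N2 x:[48,51] y:[59,65] z:[80/3,116/3] -> miss, prune
  N4 x:[67/2,46] y:[26,52] z:[100/3,113/3] -> hit [67/2,113/3], descend [5, 6, 9, 10]
    N5 x:[67/2,73/2] y:[32,40] z:[107/3,113/3] -> hit [107/3,73/2] leaf, test {P1@t=36, P6@t=107/3}
    N6 x:[89/2,46] y:[30,33] z:[104/3,107/3] -> miss, prune
    N9 x:[73/2,77/2] y:[26,30] z:[36,109/3] -> miss, prune
    N10 x:[35,45] y:[47,52] z:[100/3,106/3] -> miss, prune
  N8 x:[34,50] y:[27,44] z:[27,32] -> miss, prune
  N12 x:[79/2,107/2] y:[53,59] z:[79/3,94/3] -> miss, prune

Visited [0, 2, 4, 5, 6, 9, 10, 8, 12]. Tests: 9 box, 1 leaf. Nearest: P6.

== RESULT ==
6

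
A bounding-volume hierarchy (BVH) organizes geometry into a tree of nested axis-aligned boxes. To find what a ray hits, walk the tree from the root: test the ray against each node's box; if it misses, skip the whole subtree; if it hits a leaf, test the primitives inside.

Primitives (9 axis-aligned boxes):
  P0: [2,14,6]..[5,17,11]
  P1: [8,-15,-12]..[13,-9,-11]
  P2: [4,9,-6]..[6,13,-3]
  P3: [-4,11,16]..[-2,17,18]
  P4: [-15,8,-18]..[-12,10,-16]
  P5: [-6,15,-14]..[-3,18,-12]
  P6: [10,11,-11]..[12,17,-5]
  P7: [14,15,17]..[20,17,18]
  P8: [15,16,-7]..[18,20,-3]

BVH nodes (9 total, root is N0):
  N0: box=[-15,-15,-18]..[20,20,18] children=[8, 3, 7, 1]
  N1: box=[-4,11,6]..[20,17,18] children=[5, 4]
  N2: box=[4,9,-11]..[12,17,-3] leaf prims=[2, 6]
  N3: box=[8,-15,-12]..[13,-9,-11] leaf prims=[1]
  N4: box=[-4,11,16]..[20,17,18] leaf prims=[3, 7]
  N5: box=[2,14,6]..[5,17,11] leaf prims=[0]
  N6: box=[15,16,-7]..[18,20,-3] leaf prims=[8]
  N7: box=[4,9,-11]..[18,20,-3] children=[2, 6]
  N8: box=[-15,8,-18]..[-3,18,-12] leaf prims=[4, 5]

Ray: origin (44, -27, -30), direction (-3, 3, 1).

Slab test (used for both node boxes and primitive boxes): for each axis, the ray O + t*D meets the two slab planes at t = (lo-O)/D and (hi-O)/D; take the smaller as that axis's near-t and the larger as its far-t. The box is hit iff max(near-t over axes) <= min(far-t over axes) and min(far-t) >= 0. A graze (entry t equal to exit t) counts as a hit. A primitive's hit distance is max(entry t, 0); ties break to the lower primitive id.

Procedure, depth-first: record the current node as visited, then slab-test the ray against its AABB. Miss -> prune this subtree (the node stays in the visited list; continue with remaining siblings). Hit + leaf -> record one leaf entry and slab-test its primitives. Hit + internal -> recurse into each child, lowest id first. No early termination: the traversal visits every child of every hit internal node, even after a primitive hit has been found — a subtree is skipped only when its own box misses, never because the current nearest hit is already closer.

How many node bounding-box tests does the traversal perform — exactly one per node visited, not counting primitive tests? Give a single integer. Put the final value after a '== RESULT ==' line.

Traverse from the root:
N0 x:[8,59/3] y:[4,47/3] z:[12,48] -> hit [12,47/3], descend [1, 3, 7, 8]
  N1 x:[8,16] y:[38/3,44/3] z:[36,48] -> miss, prune
  N3 x:[31/3,12] y:[4,6] z:[18,19] -> miss, prune
  N7 x:[26/3,40/3] y:[12,47/3] z:[19,27] -> miss, prune
  N8 x:[47/3,59/3] y:[35/3,15] z:[12,18] -> miss, prune

order=[0, 1, 3, 7, 8]  |boxes|=5  |leaves|=0  hit=miss

== RESULT ==
5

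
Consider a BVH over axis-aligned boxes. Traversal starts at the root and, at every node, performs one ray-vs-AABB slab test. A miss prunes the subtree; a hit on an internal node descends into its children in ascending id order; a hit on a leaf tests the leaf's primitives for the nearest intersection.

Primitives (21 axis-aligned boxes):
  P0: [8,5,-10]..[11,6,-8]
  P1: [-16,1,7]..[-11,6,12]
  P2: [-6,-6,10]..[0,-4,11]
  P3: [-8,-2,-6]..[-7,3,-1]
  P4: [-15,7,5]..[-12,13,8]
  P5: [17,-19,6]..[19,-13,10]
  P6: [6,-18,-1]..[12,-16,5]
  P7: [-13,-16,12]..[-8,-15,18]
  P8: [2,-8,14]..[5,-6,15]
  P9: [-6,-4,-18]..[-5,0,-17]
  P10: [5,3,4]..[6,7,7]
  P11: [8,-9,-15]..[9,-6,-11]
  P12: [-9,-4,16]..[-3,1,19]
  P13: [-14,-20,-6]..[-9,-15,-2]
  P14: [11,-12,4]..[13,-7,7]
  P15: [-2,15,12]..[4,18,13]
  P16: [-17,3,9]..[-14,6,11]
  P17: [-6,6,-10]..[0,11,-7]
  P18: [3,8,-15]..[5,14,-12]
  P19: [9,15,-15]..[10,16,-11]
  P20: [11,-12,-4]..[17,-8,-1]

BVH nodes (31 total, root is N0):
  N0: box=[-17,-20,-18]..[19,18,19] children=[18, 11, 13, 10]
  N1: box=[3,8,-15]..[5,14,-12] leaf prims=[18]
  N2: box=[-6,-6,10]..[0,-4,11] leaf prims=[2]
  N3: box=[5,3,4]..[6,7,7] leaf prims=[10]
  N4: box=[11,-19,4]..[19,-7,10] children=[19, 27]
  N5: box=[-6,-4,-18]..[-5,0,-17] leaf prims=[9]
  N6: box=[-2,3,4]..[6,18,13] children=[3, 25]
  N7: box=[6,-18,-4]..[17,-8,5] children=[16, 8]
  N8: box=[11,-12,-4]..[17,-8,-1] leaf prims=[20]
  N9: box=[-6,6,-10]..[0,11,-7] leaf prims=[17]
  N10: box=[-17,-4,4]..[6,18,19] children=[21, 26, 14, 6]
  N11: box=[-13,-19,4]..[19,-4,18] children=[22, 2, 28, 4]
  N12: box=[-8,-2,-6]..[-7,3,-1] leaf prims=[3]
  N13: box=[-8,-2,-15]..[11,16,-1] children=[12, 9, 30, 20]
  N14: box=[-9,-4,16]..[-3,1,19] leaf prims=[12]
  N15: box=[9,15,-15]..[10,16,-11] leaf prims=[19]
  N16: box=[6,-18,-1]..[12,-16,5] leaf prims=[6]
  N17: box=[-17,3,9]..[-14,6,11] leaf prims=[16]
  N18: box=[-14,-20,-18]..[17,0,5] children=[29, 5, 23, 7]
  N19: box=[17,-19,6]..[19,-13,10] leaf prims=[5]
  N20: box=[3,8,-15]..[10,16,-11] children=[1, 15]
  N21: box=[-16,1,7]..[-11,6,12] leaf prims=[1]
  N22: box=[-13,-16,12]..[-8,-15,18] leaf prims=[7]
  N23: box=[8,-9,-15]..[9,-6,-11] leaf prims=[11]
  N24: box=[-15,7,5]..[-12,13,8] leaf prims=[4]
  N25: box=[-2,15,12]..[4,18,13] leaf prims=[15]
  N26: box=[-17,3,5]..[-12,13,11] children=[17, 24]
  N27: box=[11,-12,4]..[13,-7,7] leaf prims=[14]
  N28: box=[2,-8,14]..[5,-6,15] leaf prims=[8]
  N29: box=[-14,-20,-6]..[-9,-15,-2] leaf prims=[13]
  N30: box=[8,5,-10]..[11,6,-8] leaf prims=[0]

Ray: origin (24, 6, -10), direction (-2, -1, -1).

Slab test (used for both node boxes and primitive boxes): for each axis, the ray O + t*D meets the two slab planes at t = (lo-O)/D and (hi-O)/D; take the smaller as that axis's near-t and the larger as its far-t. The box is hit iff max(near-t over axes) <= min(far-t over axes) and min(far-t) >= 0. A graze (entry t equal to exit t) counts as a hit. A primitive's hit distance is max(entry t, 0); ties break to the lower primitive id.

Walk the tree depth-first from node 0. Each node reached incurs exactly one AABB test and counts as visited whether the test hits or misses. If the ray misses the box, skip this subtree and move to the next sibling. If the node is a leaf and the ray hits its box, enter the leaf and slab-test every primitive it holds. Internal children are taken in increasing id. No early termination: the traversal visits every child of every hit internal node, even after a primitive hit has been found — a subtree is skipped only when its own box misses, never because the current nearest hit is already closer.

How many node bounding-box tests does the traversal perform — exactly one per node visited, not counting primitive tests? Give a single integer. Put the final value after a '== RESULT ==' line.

Traverse from the root:
N0 x:[5/2,41/2] y:[-12,26] z:[-29,8] -> hit [5/2,8], descend [10, 11, 13, 18]
  N10 x:[9,41/2] y:[-12,10] z:[-29,-14] -> miss, prune
  N11 x:[5/2,37/2] y:[10,25] z:[-28,-14] -> miss, prune
  N13 x:[13/2,16] y:[-10,8] z:[-9,5] -> miss, prune
  N18 x:[7/2,19] y:[6,26] z:[-15,8] -> hit [6,8], descend [5, 7, 23, 29]
    N5 x:[29/2,15] y:[6,10] z:[7,8] -> miss, prune
    N7 x:[7/2,9] y:[14,24] z:[-15,-6] -> miss, prune
    N23 x:[15/2,8] y:[12,15] z:[1,5] -> miss, prune
    N29 x:[33/2,19] y:[21,26] z:[-8,-4] -> miss, prune

order=[0, 10, 11, 13, 18, 5, 7, 23, 29]  |boxes|=9  |leaves|=0  hit=miss

== RESULT ==
9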